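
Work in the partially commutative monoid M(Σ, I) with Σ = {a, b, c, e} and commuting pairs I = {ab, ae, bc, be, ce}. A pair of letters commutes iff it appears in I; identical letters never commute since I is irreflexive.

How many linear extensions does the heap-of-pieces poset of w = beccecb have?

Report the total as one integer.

210

piece 0:b — minimal
piece 1:e — minimal
piece 2:c — minimal
piece 3:c rests on {2:c}
piece 4:e rests on {1:e}
piece 5:c rests on {3:c}
piece 6:b rests on {0:b}
minimal pieces: {0:b, 1:e, 2:c}
ways to finish when only these pieces remain (= sum over removing one remaining piece with nothing left below it):
  1 left: {4}→1  {5}→1  {6}→1
  2 left: {0,6}→1  {1,4}→1  {3,5}→1  {4,5}→2  {4,6}→2  {5,6}→2
  3 left: {0,4,6}→3  {0,5,6}→3  {1,4,5}→3  {1,4,6}→3  {2,3,5}→1  {3,4,5}→3  {3,5,6}→3  {4,5,6}→6
  4 left: {0,1,4,6}→6  {0,3,5,6}→6  {0,4,5,6}→12  {1,3,4,5}→6  {1,4,5,6}→12  {2,3,4,5}→4  {2,3,5,6}→4  {3,4,5,6}→12
  5 left: {0,1,4,5,6}→30  {0,2,3,5,6}→10  {0,3,4,5,6}→30  {1,2,3,4,5}→10  {1,3,4,5,6}→30  {2,3,4,5,6}→20
  placing 0:b first → 60 extensions
  placing 1:e first → 60 extensions
  placing 2:c first → 90 extensions
total linear extensions = 210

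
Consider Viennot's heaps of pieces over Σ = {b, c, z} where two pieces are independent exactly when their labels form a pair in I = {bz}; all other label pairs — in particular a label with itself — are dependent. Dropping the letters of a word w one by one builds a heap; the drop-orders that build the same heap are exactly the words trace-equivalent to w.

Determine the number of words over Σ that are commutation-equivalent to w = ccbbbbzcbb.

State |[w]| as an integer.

5

piece 0:c — minimal
piece 1:c rests on {0:c}
piece 2:b rests on {1:c}
piece 3:b rests on {2:b}
piece 4:b rests on {3:b}
piece 5:b rests on {4:b}
piece 6:z rests on {1:c}
piece 7:c rests on {5:b, 6:z}
piece 8:b rests on {7:c}
piece 9:b rests on {8:b}
minimal pieces: {0:c}
ways to finish when only these pieces remain (= sum over removing one remaining piece with nothing left below it):
  1 left: {9}→1
  2 left: {8,9}→1
  3 left: {7,8,9}→1
  4 left: {5,7,8,9}→1  {6,7,8,9}→1
  5 left: {4,5,7,8,9}→1  {5,6,7,8,9}→2
  6 left: {3,4,5,7,8,9}→1  {4,5,6,7,8,9}→3
  7 left: {2,3,4,5,7,8,9}→1  {3,4,5,6,7,8,9}→4
  8 left: {2,3,4,5,6,7,8,9}→5
  placing 0:c first → 5 extensions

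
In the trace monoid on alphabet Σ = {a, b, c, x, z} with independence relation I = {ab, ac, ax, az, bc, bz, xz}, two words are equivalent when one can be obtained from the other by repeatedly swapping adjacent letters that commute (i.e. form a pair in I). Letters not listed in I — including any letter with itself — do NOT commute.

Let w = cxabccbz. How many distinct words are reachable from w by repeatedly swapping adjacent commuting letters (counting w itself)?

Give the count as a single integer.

80

#0=c has no predecessor
#1=x depends on [0:c]
#2=a has no predecessor
#3=b depends on [1:x]
#4=c depends on [1:x]
#5=c depends on [4:c]
#6=b depends on [3:b]
#7=z depends on [5:c]
sources: [0:c, 2:a]
N(rest) = Σ N(rest − s) over sources s of rest; N(one piece) = 1:
  size 1 → [2]=1  [6]=1  [7]=1
  size 2 → [2,6]=2  [2,7]=2  [3,6]=1  [5,7]=1  [6,7]=2
  size 3 → [2,3,6]=3  [2,5,7]=3  [2,6,7]=6  [3,6,7]=3  [4,5,7]=1  [5,6,7]=3
  size 4 → [2,3,6,7]=12  [2,4,5,7]=4  [2,5,6,7]=12  [3,5,6,7]=6  [4,5,6,7]=4
  size 5 → [2,3,5,6,7]=30  [2,4,5,6,7]=20  [3,4,5,6,7]=10
  size 6 → [1,3,4,5,6,7]=10  [2,3,4,5,6,7]=60
  first=0(c) contributes 70
  first=2(a) contributes 10
|[w]| = 80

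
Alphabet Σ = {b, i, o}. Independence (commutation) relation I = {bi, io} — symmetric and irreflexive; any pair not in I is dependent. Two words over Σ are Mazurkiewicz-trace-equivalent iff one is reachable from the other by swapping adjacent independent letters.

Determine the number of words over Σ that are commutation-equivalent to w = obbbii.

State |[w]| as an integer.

15

0(o) covers ∅
1(b) covers 0:o
2(b) covers 1:b
3(b) covers 2:b
4(i) covers ∅
5(i) covers 4:i
floor of heap: 0:o, 4:i
completions by unplaced set U, small U first (add the entries for U minus each lowest piece of U):
  |U|=1: {3}:1  {5}:1
  |U|=2: {2,3}:1  {3,5}:2  {4,5}:1
  |U|=3: {1,2,3}:1  {2,3,5}:3  {3,4,5}:3
  |U|=4: {0,1,2,3}:1  {1,2,3,5}:4  {2,3,4,5}:6
  start at 0(o): 10
  start at 4(i): 5
sum over floor = 15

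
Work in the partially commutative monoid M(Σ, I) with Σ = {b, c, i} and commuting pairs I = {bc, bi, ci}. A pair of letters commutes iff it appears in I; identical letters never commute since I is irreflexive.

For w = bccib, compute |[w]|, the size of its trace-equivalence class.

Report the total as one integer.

piece 0:b — minimal
piece 1:c — minimal
piece 2:c rests on {1:c}
piece 3:i — minimal
piece 4:b rests on {0:b}
minimal pieces: {0:b, 1:c, 3:i}
ways to finish when only these pieces remain (= sum over removing one remaining piece with nothing left below it):
  1 left: {2}→1  {3}→1  {4}→1
  2 left: {0,4}→1  {1,2}→1  {2,3}→2  {2,4}→2  {3,4}→2
  3 left: {0,2,4}→3  {0,3,4}→3  {1,2,3}→3  {1,2,4}→3  {2,3,4}→6
  placing 0:b first → 12 extensions
  placing 1:c first → 12 extensions
  placing 3:i first → 6 extensions
total linear extensions = 30

30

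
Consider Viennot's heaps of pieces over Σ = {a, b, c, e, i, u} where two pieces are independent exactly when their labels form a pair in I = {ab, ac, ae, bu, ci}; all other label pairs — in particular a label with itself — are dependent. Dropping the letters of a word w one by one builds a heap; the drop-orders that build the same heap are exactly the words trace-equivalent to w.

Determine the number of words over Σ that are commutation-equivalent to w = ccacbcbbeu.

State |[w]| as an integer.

9

drop 0:c onto floor
drop 1:c onto {0:c}
drop 2:a onto floor
drop 3:c onto {1:c}
drop 4:b onto {3:c}
drop 5:c onto {4:b}
drop 6:b onto {5:c}
drop 7:b onto {6:b}
drop 8:e onto {7:b}
drop 9:u onto {2:a, 8:e}
ground layer = {0:c, 2:a}
drop-orders for the pieces not yet dropped (sum over which currently-grounded one goes next):
  1 to go: {9} 1
  2 to go: {2,9} 1  {8,9} 1
  3 to go: {2,8,9} 2  {7,8,9} 1
  4 to go: {2,7,8,9} 3  {6,7,8,9} 1
  5 to go: {2,6,7,8,9} 4  {5,6,7,8,9} 1
  6 to go: {2,5,6,7,8,9} 5  {4,5,6,7,8,9} 1
  7 to go: {2,4,5,6,7,8,9} 6  {3,4,5,6,7,8,9} 1
  8 to go: {1,3,4,5,6,7,8,9} 1  {2,3,4,5,6,7,8,9} 7
  if 0:c drops first: 8 orders
  if 2:a drops first: 1 orders
heap linearizations: 9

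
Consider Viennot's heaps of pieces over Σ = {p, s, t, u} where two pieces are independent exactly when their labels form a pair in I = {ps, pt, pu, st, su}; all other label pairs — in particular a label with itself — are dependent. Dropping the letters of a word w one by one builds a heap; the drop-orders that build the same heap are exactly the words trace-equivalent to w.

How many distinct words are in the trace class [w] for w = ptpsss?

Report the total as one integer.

0(p) covers ∅
1(t) covers ∅
2(p) covers 0:p
3(s) covers ∅
4(s) covers 3:s
5(s) covers 4:s
floor of heap: 0:p, 1:t, 3:s
completions by unplaced set U, small U first (add the entries for U minus each lowest piece of U):
  |U|=1: {1}:1  {2}:1  {5}:1
  |U|=2: {0,2}:1  {1,2}:2  {1,5}:2  {2,5}:2  {4,5}:1
  |U|=3: {0,1,2}:3  {0,2,5}:3  {1,2,5}:6  {1,4,5}:3  {2,4,5}:3  {3,4,5}:1
  |U|=4: {0,1,2,5}:12  {0,2,4,5}:6  {1,2,4,5}:12  {1,3,4,5}:4  {2,3,4,5}:4
  start at 0(p): 20
  start at 1(t): 10
  start at 3(s): 30
sum over floor = 60

60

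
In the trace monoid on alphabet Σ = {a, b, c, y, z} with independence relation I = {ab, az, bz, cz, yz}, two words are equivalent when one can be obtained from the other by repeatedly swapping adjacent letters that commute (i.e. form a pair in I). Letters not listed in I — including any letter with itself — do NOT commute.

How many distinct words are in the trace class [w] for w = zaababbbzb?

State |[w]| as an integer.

#0=z has no predecessor
#1=a has no predecessor
#2=a depends on [1:a]
#3=b has no predecessor
#4=a depends on [2:a]
#5=b depends on [3:b]
#6=b depends on [5:b]
#7=b depends on [6:b]
#8=z depends on [0:z]
#9=b depends on [7:b]
sources: [0:z, 1:a, 3:b]
N(rest) = Σ N(rest − s) over sources s of rest; N(one piece) = 1:
  size 1 → [4]=1  [8]=1  [9]=1
  size 2 → [0,8]=1  [2,4]=1  [4,8]=2  [4,9]=2  [7,9]=1  [8,9]=2
  size 3 → [0,4,8]=3  [0,8,9]=3  [1,2,4]=1  [2,4,8]=3  [2,4,9]=3  [4,7,9]=3  [4,8,9]=6  [6,7,9]=1  [7,8,9]=3
  size 4 → [0,2,4,8]=6  [0,4,8,9]=12  [0,7,8,9]=6  [1,2,4,8]=4  [1,2,4,9]=4  [2,4,7,9]=6  [2,4,8,9]=12  [4,6,7,9]=4  [4,7,8,9]=12  [5,6,7,9]=1  [6,7,8,9]=4
  size 5 → [0,1,2,4,8]=10  [0,2,4,8,9]=30  [0,4,7,8,9]=30  [0,6,7,8,9]=10  [1,2,4,7,9]=10  [1,2,4,8,9]=20  [2,4,6,7,9]=10  [2,4,7,8,9]=30  [3,5,6,7,9]=1  [4,5,6,7,9]=5  [4,6,7,8,9]=20  [5,6,7,8,9]=5
  size 6 → [0,1,2,4,8,9]=60  [0,2,4,7,8,9]=90  [0,4,6,7,8,9]=60  [0,5,6,7,8,9]=15  [1,2,4,6,7,9]=20  [1,2,4,7,8,9]=60  [2,4,5,6,7,9]=15  [2,4,6,7,8,9]=60  [3,4,5,6,7,9]=6  [3,5,6,7,8,9]=6  [4,5,6,7,8,9]=30
  size 7 → [0,1,2,4,7,8,9]=210  [0,2,4,6,7,8,9]=210  [0,3,5,6,7,8,9]=21  [0,4,5,6,7,8,9]=105  [1,2,4,5,6,7,9]=35  [1,2,4,6,7,8,9]=140  [2,3,4,5,6,7,9]=21  [2,4,5,6,7,8,9]=105  [3,4,5,6,7,8,9]=42
  size 8 → [0,1,2,4,6,7,8,9]=560  [0,2,4,5,6,7,8,9]=420  [0,3,4,5,6,7,8,9]=168  [1,2,3,4,5,6,7,9]=56  [1,2,4,5,6,7,8,9]=280  [2,3,4,5,6,7,8,9]=168
  first=0(z) contributes 504
  first=1(a) contributes 756
  first=3(b) contributes 1260
|[w]| = 2520

2520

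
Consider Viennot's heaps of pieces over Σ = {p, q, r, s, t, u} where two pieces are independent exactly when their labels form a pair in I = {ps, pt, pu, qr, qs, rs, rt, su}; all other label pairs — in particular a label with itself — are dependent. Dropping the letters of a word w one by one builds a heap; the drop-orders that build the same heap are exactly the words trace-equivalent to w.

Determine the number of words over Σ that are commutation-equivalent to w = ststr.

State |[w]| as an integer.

5

piece 0:s — minimal
piece 1:t rests on {0:s}
piece 2:s rests on {1:t}
piece 3:t rests on {2:s}
piece 4:r — minimal
minimal pieces: {0:s, 4:r}
ways to finish when only these pieces remain (= sum over removing one remaining piece with nothing left below it):
  1 left: {3}→1  {4}→1
  2 left: {2,3}→1  {3,4}→2
  3 left: {1,2,3}→1  {2,3,4}→3
  placing 0:s first → 4 extensions
  placing 4:r first → 1 extensions
total linear extensions = 5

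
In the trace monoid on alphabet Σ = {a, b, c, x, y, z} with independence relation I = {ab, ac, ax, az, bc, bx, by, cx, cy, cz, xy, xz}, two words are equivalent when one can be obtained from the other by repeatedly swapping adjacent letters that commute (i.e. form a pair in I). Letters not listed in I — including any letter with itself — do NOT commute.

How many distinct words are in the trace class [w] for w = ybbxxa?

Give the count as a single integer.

90

piece 0:y — minimal
piece 1:b — minimal
piece 2:b rests on {1:b}
piece 3:x — minimal
piece 4:x rests on {3:x}
piece 5:a rests on {0:y}
minimal pieces: {0:y, 1:b, 3:x}
ways to finish when only these pieces remain (= sum over removing one remaining piece with nothing left below it):
  1 left: {2}→1  {4}→1  {5}→1
  2 left: {0,5}→1  {1,2}→1  {2,4}→2  {2,5}→2  {3,4}→1  {4,5}→2
  3 left: {0,2,5}→3  {0,4,5}→3  {1,2,4}→3  {1,2,5}→3  {2,3,4}→3  {2,4,5}→6  {3,4,5}→3
  4 left: {0,1,2,5}→6  {0,2,4,5}→12  {0,3,4,5}→6  {1,2,3,4}→6  {1,2,4,5}→12  {2,3,4,5}→12
  placing 0:y first → 30 extensions
  placing 1:b first → 30 extensions
  placing 3:x first → 30 extensions
total linear extensions = 90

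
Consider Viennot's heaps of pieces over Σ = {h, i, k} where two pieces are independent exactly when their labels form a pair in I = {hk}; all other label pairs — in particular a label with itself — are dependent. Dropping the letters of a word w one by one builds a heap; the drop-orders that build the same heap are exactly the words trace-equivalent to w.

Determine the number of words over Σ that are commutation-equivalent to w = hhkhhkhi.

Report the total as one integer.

piece 0:h — minimal
piece 1:h rests on {0:h}
piece 2:k — minimal
piece 3:h rests on {1:h}
piece 4:h rests on {3:h}
piece 5:k rests on {2:k}
piece 6:h rests on {4:h}
piece 7:i rests on {5:k, 6:h}
minimal pieces: {0:h, 2:k}
ways to finish when only these pieces remain (= sum over removing one remaining piece with nothing left below it):
  1 left: {7}→1
  2 left: {5,7}→1  {6,7}→1
  3 left: {2,5,7}→1  {4,6,7}→1  {5,6,7}→2
  4 left: {2,5,6,7}→3  {3,4,6,7}→1  {4,5,6,7}→3
  5 left: {1,3,4,6,7}→1  {2,4,5,6,7}→6  {3,4,5,6,7}→4
  6 left: {0,1,3,4,6,7}→1  {1,3,4,5,6,7}→5  {2,3,4,5,6,7}→10
  placing 0:h first → 15 extensions
  placing 2:k first → 6 extensions
total linear extensions = 21

21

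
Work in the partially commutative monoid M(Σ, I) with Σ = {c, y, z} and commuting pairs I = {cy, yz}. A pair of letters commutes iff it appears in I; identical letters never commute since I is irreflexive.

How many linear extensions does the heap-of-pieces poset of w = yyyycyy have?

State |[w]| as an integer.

#0=y has no predecessor
#1=y depends on [0:y]
#2=y depends on [1:y]
#3=y depends on [2:y]
#4=c has no predecessor
#5=y depends on [3:y]
#6=y depends on [5:y]
sources: [0:y, 4:c]
N(rest) = Σ N(rest − s) over sources s of rest; N(one piece) = 1:
  size 1 → [4]=1  [6]=1
  size 2 → [4,6]=2  [5,6]=1
  size 3 → [3,5,6]=1  [4,5,6]=3
  size 4 → [2,3,5,6]=1  [3,4,5,6]=4
  size 5 → [1,2,3,5,6]=1  [2,3,4,5,6]=5
  first=0(y) contributes 6
  first=4(c) contributes 1
|[w]| = 7

7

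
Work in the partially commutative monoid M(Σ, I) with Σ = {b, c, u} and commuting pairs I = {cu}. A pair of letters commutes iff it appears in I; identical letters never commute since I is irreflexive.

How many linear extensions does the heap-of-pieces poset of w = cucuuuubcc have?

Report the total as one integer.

0(c) covers ∅
1(u) covers ∅
2(c) covers 0:c
3(u) covers 1:u
4(u) covers 3:u
5(u) covers 4:u
6(u) covers 5:u
7(b) covers 2:c, 6:u
8(c) covers 7:b
9(c) covers 8:c
floor of heap: 0:c, 1:u
completions by unplaced set U, small U first (add the entries for U minus each lowest piece of U):
  |U|=1: {9}:1
  |U|=2: {8,9}:1
  |U|=3: {7,8,9}:1
  |U|=4: {2,7,8,9}:1  {6,7,8,9}:1
  |U|=5: {0,2,7,8,9}:1  {2,6,7,8,9}:2  {5,6,7,8,9}:1
  |U|=6: {0,2,6,7,8,9}:3  {2,5,6,7,8,9}:3  {4,5,6,7,8,9}:1
  |U|=7: {0,2,5,6,7,8,9}:6  {2,4,5,6,7,8,9}:4  {3,4,5,6,7,8,9}:1
  |U|=8: {0,2,4,5,6,7,8,9}:10  {1,3,4,5,6,7,8,9}:1  {2,3,4,5,6,7,8,9}:5
  start at 0(c): 6
  start at 1(u): 15
sum over floor = 21

21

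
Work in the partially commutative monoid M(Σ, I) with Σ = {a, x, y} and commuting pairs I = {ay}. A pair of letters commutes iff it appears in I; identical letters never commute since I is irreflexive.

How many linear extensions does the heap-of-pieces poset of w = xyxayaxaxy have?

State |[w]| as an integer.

3

0(x) covers ∅
1(y) covers 0:x
2(x) covers 1:y
3(a) covers 2:x
4(y) covers 2:x
5(a) covers 3:a
6(x) covers 4:y, 5:a
7(a) covers 6:x
8(x) covers 7:a
9(y) covers 8:x
floor of heap: 0:x
completions by unplaced set U, small U first (add the entries for U minus each lowest piece of U):
  |U|=1: {9}:1
  |U|=2: {8,9}:1
  |U|=3: {7,8,9}:1
  |U|=4: {6,7,8,9}:1
  |U|=5: {4,6,7,8,9}:1  {5,6,7,8,9}:1
  |U|=6: {3,5,6,7,8,9}:1  {4,5,6,7,8,9}:2
  |U|=7: {3,4,5,6,7,8,9}:3
  |U|=8: {2,3,4,5,6,7,8,9}:3
  start at 0(x): 3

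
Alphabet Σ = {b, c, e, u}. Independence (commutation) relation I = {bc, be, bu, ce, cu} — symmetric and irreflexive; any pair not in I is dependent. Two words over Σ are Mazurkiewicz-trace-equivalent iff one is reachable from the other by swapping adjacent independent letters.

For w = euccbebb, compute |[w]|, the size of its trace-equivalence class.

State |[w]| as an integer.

piece 0:e — minimal
piece 1:u rests on {0:e}
piece 2:c — minimal
piece 3:c rests on {2:c}
piece 4:b — minimal
piece 5:e rests on {1:u}
piece 6:b rests on {4:b}
piece 7:b rests on {6:b}
minimal pieces: {0:e, 2:c, 4:b}
ways to finish when only these pieces remain (= sum over removing one remaining piece with nothing left below it):
  1 left: {3}→1  {5}→1  {7}→1
  2 left: {1,5}→1  {2,3}→1  {3,5}→2  {3,7}→2  {5,7}→2  {6,7}→1
  3 left: {0,1,5}→1  {1,3,5}→3  {1,5,7}→3  {2,3,5}→3  {2,3,7}→3  {3,5,7}→6  {3,6,7}→3  {4,6,7}→1  {5,6,7}→3
  4 left: {0,1,3,5}→4  {0,1,5,7}→4  {1,2,3,5}→6  {1,3,5,7}→12  {1,5,6,7}→6  {2,3,5,7}→12  {2,3,6,7}→6  {3,4,6,7}→4  {3,5,6,7}→12  {4,5,6,7}→4
  5 left: {0,1,2,3,5}→10  {0,1,3,5,7}→20  {0,1,5,6,7}→10  {1,2,3,5,7}→30  {1,3,5,6,7}→30  {1,4,5,6,7}→10  {2,3,4,6,7}→10  {2,3,5,6,7}→30  {3,4,5,6,7}→20
  6 left: {0,1,2,3,5,7}→60  {0,1,3,5,6,7}→60  {0,1,4,5,6,7}→20  {1,2,3,5,6,7}→90  {1,3,4,5,6,7}→60  {2,3,4,5,6,7}→60
  placing 0:e first → 210 extensions
  placing 2:c first → 140 extensions
  placing 4:b first → 210 extensions
total linear extensions = 560

560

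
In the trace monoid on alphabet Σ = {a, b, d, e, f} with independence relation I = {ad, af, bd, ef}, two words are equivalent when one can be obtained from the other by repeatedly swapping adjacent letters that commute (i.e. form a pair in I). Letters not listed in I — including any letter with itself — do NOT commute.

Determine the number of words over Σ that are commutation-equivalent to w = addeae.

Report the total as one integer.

drop 0:a onto floor
drop 1:d onto floor
drop 2:d onto {1:d}
drop 3:e onto {0:a, 2:d}
drop 4:a onto {3:e}
drop 5:e onto {4:a}
ground layer = {0:a, 1:d}
drop-orders for the pieces not yet dropped (sum over which currently-grounded one goes next):
  1 to go: {5} 1
  2 to go: {4,5} 1
  3 to go: {3,4,5} 1
  4 to go: {0,3,4,5} 1  {2,3,4,5} 1
  if 0:a drops first: 1 orders
  if 1:d drops first: 2 orders
heap linearizations: 3

3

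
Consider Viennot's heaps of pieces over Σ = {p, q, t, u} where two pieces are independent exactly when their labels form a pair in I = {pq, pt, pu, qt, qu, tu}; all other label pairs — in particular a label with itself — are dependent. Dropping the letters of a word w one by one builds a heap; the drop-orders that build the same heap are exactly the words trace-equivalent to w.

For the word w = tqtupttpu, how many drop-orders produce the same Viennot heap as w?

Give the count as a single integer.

0(t) covers ∅
1(q) covers ∅
2(t) covers 0:t
3(u) covers ∅
4(p) covers ∅
5(t) covers 2:t
6(t) covers 5:t
7(p) covers 4:p
8(u) covers 3:u
floor of heap: 0:t, 1:q, 3:u, 4:p
completions by unplaced set U, small U first (add the entries for U minus each lowest piece of U):
  |U|=1: {1}:1  {6}:1  {7}:1  {8}:1
  |U|=2: {1,6}:2  {1,7}:2  {1,8}:2  {3,8}:1  {4,7}:1  {5,6}:1  {6,7}:2  {6,8}:2  {7,8}:2
  |U|=3: {1,3,8}:3  {1,4,7}:3  {1,5,6}:3  {1,6,7}:6  {1,6,8}:6  {1,7,8}:6  {2,5,6}:1  {3,6,8}:3  {3,7,8}:3  {4,6,7}:3  {4,7,8}:3  {5,6,7}:3  {5,6,8}:3  {6,7,8}:6
  |U|=4: {0,2,5,6}:1  {1,2,5,6}:4  {1,3,6,8}:12  {1,3,7,8}:12  {1,4,6,7}:12  {1,4,7,8}:12  {1,5,6,7}:12  {1,5,6,8}:12  {1,6,7,8}:24  {2,5,6,7}:4  {2,5,6,8}:4  {3,4,7,8}:6  {3,5,6,8}:6  {3,6,7,8}:12  {4,5,6,7}:6  {4,6,7,8}:12  {5,6,7,8}:12
  |U|=5: {0,1,2,5,6}:5  {0,2,5,6,7}:5  {0,2,5,6,8}:5  {1,2,5,6,7}:20  {1,2,5,6,8}:20  {1,3,4,7,8}:30  {1,3,5,6,8}:30  {1,3,6,7,8}:60  {1,4,5,6,7}:30  {1,4,6,7,8}:60  {1,5,6,7,8}:60  {2,3,5,6,8}:10  {2,4,5,6,7}:10  {2,5,6,7,8}:20  {3,4,6,7,8}:30  {3,5,6,7,8}:30  {4,5,6,7,8}:30
  |U|=6: {0,1,2,5,6,7}:30  {0,1,2,5,6,8}:30  {0,2,3,5,6,8}:15  {0,2,4,5,6,7}:15  {0,2,5,6,7,8}:30  {1,2,3,5,6,8}:60  {1,2,4,5,6,7}:60  {1,2,5,6,7,8}:120  {1,3,4,6,7,8}:180  {1,3,5,6,7,8}:180  {1,4,5,6,7,8}:180  {2,3,5,6,7,8}:60  {2,4,5,6,7,8}:60  {3,4,5,6,7,8}:90
  |U|=7: {0,1,2,3,5,6,8}:105  {0,1,2,4,5,6,7}:105  {0,1,2,5,6,7,8}:210  {0,2,3,5,6,7,8}:105  {0,2,4,5,6,7,8}:105  {1,2,3,5,6,7,8}:420  {1,2,4,5,6,7,8}:420  {1,3,4,5,6,7,8}:630  {2,3,4,5,6,7,8}:210
  start at 0(t): 1680
  start at 1(q): 420
  start at 3(u): 840
  start at 4(p): 840
sum over floor = 3780

3780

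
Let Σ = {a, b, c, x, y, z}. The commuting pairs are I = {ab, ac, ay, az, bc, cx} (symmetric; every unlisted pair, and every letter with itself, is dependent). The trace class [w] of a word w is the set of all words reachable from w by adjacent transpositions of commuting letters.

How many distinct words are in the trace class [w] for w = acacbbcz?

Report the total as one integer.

drop 0:a onto floor
drop 1:c onto floor
drop 2:a onto {0:a}
drop 3:c onto {1:c}
drop 4:b onto floor
drop 5:b onto {4:b}
drop 6:c onto {3:c}
drop 7:z onto {5:b, 6:c}
ground layer = {0:a, 1:c, 4:b}
drop-orders for the pieces not yet dropped (sum over which currently-grounded one goes next):
  1 to go: {2} 1  {7} 1
  2 to go: {0,2} 1  {2,7} 2  {5,7} 1  {6,7} 1
  3 to go: {0,2,7} 3  {2,5,7} 3  {2,6,7} 3  {3,6,7} 1  {4,5,7} 1  {5,6,7} 2
  4 to go: {0,2,5,7} 6  {0,2,6,7} 6  {1,3,6,7} 1  {2,3,6,7} 4  {2,4,5,7} 4  {2,5,6,7} 8  {3,5,6,7} 3  {4,5,6,7} 3
  5 to go: {0,2,3,6,7} 10  {0,2,4,5,7} 10  {0,2,5,6,7} 20  {1,2,3,6,7} 5  {1,3,5,6,7} 4  {2,3,5,6,7} 15  {2,4,5,6,7} 15  {3,4,5,6,7} 6
  6 to go: {0,1,2,3,6,7} 15  {0,2,3,5,6,7} 45  {0,2,4,5,6,7} 45  {1,2,3,5,6,7} 24  {1,3,4,5,6,7} 10  {2,3,4,5,6,7} 36
  if 0:a drops first: 70 orders
  if 1:c drops first: 126 orders
  if 4:b drops first: 84 orders
heap linearizations: 280

280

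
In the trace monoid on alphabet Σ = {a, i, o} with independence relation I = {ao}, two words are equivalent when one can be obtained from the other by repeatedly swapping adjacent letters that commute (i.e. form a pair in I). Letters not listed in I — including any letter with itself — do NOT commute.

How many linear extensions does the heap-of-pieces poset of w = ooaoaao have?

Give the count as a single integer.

35

0(o) covers ∅
1(o) covers 0:o
2(a) covers ∅
3(o) covers 1:o
4(a) covers 2:a
5(a) covers 4:a
6(o) covers 3:o
floor of heap: 0:o, 2:a
completions by unplaced set U, small U first (add the entries for U minus each lowest piece of U):
  |U|=1: {5}:1  {6}:1
  |U|=2: {3,6}:1  {4,5}:1  {5,6}:2
  |U|=3: {1,3,6}:1  {2,4,5}:1  {3,5,6}:3  {4,5,6}:3
  |U|=4: {0,1,3,6}:1  {1,3,5,6}:4  {2,4,5,6}:4  {3,4,5,6}:6
  |U|=5: {0,1,3,5,6}:5  {1,3,4,5,6}:10  {2,3,4,5,6}:10
  start at 0(o): 20
  start at 2(a): 15
sum over floor = 35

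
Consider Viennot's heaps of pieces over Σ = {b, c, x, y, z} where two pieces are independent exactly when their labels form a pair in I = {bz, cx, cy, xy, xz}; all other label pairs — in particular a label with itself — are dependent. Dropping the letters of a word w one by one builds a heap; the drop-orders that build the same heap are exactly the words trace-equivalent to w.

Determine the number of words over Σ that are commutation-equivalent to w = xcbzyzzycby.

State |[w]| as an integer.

10

drop 0:x onto floor
drop 1:c onto floor
drop 2:b onto {0:x, 1:c}
drop 3:z onto {1:c}
drop 4:y onto {2:b, 3:z}
drop 5:z onto {4:y}
drop 6:z onto {5:z}
drop 7:y onto {6:z}
drop 8:c onto {6:z}
drop 9:b onto {7:y, 8:c}
drop 10:y onto {9:b}
ground layer = {0:x, 1:c}
drop-orders for the pieces not yet dropped (sum over which currently-grounded one goes next):
  1 to go: {10} 1
  2 to go: {9,10} 1
  3 to go: {7,9,10} 1  {8,9,10} 1
  4 to go: {7,8,9,10} 2
  5 to go: {6,7,8,9,10} 2
  6 to go: {5,6,7,8,9,10} 2
  7 to go: {4,5,6,7,8,9,10} 2
  8 to go: {2,4,5,6,7,8,9,10} 2  {3,4,5,6,7,8,9,10} 2
  9 to go: {0,2,4,5,6,7,8,9,10} 2  {2,3,4,5,6,7,8,9,10} 4
  if 0:x drops first: 4 orders
  if 1:c drops first: 6 orders
heap linearizations: 10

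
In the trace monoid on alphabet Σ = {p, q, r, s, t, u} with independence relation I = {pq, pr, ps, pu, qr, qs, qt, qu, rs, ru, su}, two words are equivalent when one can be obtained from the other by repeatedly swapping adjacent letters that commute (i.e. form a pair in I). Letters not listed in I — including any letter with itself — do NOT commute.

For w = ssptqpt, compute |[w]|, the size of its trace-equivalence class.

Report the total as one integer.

#0=s has no predecessor
#1=s depends on [0:s]
#2=p has no predecessor
#3=t depends on [1:s, 2:p]
#4=q has no predecessor
#5=p depends on [3:t]
#6=t depends on [5:p]
sources: [0:s, 2:p, 4:q]
N(rest) = Σ N(rest − s) over sources s of rest; N(one piece) = 1:
  size 1 → [4]=1  [6]=1
  size 2 → [4,6]=2  [5,6]=1
  size 3 → [3,5,6]=1  [4,5,6]=3
  size 4 → [1,3,5,6]=1  [2,3,5,6]=1  [3,4,5,6]=4
  size 5 → [0,1,3,5,6]=1  [1,2,3,5,6]=2  [1,3,4,5,6]=5  [2,3,4,5,6]=5
  first=0(s) contributes 12
  first=2(p) contributes 6
  first=4(q) contributes 3
|[w]| = 21

21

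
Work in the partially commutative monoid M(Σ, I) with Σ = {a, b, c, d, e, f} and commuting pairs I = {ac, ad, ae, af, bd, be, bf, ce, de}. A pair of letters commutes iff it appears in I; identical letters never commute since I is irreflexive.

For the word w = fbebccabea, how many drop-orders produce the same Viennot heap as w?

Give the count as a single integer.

270

piece 0:f — minimal
piece 1:b — minimal
piece 2:e rests on {0:f}
piece 3:b rests on {1:b}
piece 4:c rests on {0:f, 3:b}
piece 5:c rests on {4:c}
piece 6:a rests on {3:b}
piece 7:b rests on {5:c, 6:a}
piece 8:e rests on {2:e}
piece 9:a rests on {7:b}
minimal pieces: {0:f, 1:b}
ways to finish when only these pieces remain (= sum over removing one remaining piece with nothing left below it):
  1 left: {8}→1  {9}→1
  2 left: {2,8}→1  {7,9}→1  {8,9}→2
  3 left: {2,8,9}→3  {5,7,9}→1  {6,7,9}→1  {7,8,9}→3
  4 left: {2,7,8,9}→6  {4,5,7,9}→1  {5,6,7,9}→2  {5,7,8,9}→4  {6,7,8,9}→4
  5 left: {2,5,7,8,9}→10  {2,6,7,8,9}→10  {4,5,6,7,9}→3  {4,5,7,8,9}→5  {5,6,7,8,9}→10
  6 left: {2,4,5,7,8,9}→15  {2,5,6,7,8,9}→30  {3,4,5,6,7,9}→3  {4,5,6,7,8,9}→18
  7 left: {0,2,4,5,7,8,9}→15  {1,3,4,5,6,7,9}→3  {2,4,5,6,7,8,9}→63  {3,4,5,6,7,8,9}→21
  8 left: {0,2,4,5,6,7,8,9}→78  {1,3,4,5,6,7,8,9}→24  {2,3,4,5,6,7,8,9}→84
  placing 0:f first → 108 extensions
  placing 1:b first → 162 extensions
total linear extensions = 270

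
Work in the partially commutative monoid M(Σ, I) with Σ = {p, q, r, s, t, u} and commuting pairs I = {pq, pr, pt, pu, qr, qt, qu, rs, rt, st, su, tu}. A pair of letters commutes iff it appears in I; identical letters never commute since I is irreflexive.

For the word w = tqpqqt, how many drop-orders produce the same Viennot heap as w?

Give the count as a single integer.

drop 0:t onto floor
drop 1:q onto floor
drop 2:p onto floor
drop 3:q onto {1:q}
drop 4:q onto {3:q}
drop 5:t onto {0:t}
ground layer = {0:t, 1:q, 2:p}
drop-orders for the pieces not yet dropped (sum over which currently-grounded one goes next):
  1 to go: {2} 1  {4} 1  {5} 1
  2 to go: {0,5} 1  {2,4} 2  {2,5} 2  {3,4} 1  {4,5} 2
  3 to go: {0,2,5} 3  {0,4,5} 3  {1,3,4} 1  {2,3,4} 3  {2,4,5} 6  {3,4,5} 3
  4 to go: {0,2,4,5} 12  {0,3,4,5} 6  {1,2,3,4} 4  {1,3,4,5} 4  {2,3,4,5} 12
  if 0:t drops first: 20 orders
  if 1:q drops first: 30 orders
  if 2:p drops first: 10 orders
heap linearizations: 60

60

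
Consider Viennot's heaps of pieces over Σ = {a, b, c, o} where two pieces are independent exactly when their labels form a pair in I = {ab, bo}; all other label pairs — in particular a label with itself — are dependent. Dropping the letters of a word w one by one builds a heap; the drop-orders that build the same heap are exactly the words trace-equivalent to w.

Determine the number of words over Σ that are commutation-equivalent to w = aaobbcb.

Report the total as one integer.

10

#0=a has no predecessor
#1=a depends on [0:a]
#2=o depends on [1:a]
#3=b has no predecessor
#4=b depends on [3:b]
#5=c depends on [2:o, 4:b]
#6=b depends on [5:c]
sources: [0:a, 3:b]
N(rest) = Σ N(rest − s) over sources s of rest; N(one piece) = 1:
  size 1 → [6]=1
  size 2 → [5,6]=1
  size 3 → [2,5,6]=1  [4,5,6]=1
  size 4 → [1,2,5,6]=1  [2,4,5,6]=2  [3,4,5,6]=1
  size 5 → [0,1,2,5,6]=1  [1,2,4,5,6]=3  [2,3,4,5,6]=3
  first=0(a) contributes 6
  first=3(b) contributes 4
|[w]| = 10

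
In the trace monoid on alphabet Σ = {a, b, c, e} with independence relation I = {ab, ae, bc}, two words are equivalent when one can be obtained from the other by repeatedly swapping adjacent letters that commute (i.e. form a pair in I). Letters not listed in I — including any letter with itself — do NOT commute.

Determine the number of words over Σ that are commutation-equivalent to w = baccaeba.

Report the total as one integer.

drop 0:b onto floor
drop 1:a onto floor
drop 2:c onto {1:a}
drop 3:c onto {2:c}
drop 4:a onto {3:c}
drop 5:e onto {0:b, 3:c}
drop 6:b onto {5:e}
drop 7:a onto {4:a}
ground layer = {0:b, 1:a}
drop-orders for the pieces not yet dropped (sum over which currently-grounded one goes next):
  1 to go: {6} 1  {7} 1
  2 to go: {4,7} 1  {5,6} 1  {6,7} 2
  3 to go: {0,5,6} 1  {4,6,7} 3  {5,6,7} 3
  4 to go: {0,5,6,7} 4  {4,5,6,7} 6
  5 to go: {0,4,5,6,7} 10  {3,4,5,6,7} 6
  6 to go: {0,3,4,5,6,7} 16  {2,3,4,5,6,7} 6
  if 0:b drops first: 6 orders
  if 1:a drops first: 22 orders
heap linearizations: 28

28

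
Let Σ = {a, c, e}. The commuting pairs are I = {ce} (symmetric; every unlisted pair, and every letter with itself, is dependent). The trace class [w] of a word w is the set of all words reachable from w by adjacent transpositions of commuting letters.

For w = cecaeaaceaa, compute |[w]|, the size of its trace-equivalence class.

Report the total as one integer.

0(c) covers ∅
1(e) covers ∅
2(c) covers 0:c
3(a) covers 1:e, 2:c
4(e) covers 3:a
5(a) covers 4:e
6(a) covers 5:a
7(c) covers 6:a
8(e) covers 6:a
9(a) covers 7:c, 8:e
10(a) covers 9:a
floor of heap: 0:c, 1:e
completions by unplaced set U, small U first (add the entries for U minus each lowest piece of U):
  |U|=1: {10}:1
  |U|=2: {9,10}:1
  |U|=3: {7,9,10}:1  {8,9,10}:1
  |U|=4: {7,8,9,10}:2
  |U|=5: {6,7,8,9,10}:2
  |U|=6: {5,6,7,8,9,10}:2
  |U|=7: {4,5,6,7,8,9,10}:2
  |U|=8: {3,4,5,6,7,8,9,10}:2
  |U|=9: {1,3,4,5,6,7,8,9,10}:2  {2,3,4,5,6,7,8,9,10}:2
  start at 0(c): 4
  start at 1(e): 2
sum over floor = 6

6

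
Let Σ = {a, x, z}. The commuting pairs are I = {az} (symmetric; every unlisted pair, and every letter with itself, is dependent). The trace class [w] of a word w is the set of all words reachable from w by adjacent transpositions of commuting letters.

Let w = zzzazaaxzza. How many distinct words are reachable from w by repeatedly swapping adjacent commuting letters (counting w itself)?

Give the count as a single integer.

105

drop 0:z onto floor
drop 1:z onto {0:z}
drop 2:z onto {1:z}
drop 3:a onto floor
drop 4:z onto {2:z}
drop 5:a onto {3:a}
drop 6:a onto {5:a}
drop 7:x onto {4:z, 6:a}
drop 8:z onto {7:x}
drop 9:z onto {8:z}
drop 10:a onto {7:x}
ground layer = {0:z, 3:a}
drop-orders for the pieces not yet dropped (sum over which currently-grounded one goes next):
  1 to go: {9} 1  {10} 1
  2 to go: {8,9} 1  {9,10} 2
  3 to go: {8,9,10} 3
  4 to go: {7,8,9,10} 3
  5 to go: {4,7,8,9,10} 3  {6,7,8,9,10} 3
  6 to go: {2,4,7,8,9,10} 3  {4,6,7,8,9,10} 6  {5,6,7,8,9,10} 3
  7 to go: {1,2,4,7,8,9,10} 3  {2,4,6,7,8,9,10} 9  {3,5,6,7,8,9,10} 3  {4,5,6,7,8,9,10} 9
  8 to go: {0,1,2,4,7,8,9,10} 3  {1,2,4,6,7,8,9,10} 12  {2,4,5,6,7,8,9,10} 18  {3,4,5,6,7,8,9,10} 12
  9 to go: {0,1,2,4,6,7,8,9,10} 15  {1,2,4,5,6,7,8,9,10} 30  {2,3,4,5,6,7,8,9,10} 30
  if 0:z drops first: 60 orders
  if 3:a drops first: 45 orders
heap linearizations: 105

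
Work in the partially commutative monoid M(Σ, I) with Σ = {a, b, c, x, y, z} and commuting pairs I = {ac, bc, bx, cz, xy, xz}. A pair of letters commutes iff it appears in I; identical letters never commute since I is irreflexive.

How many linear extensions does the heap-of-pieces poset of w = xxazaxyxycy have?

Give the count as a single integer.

0(x) covers ∅
1(x) covers 0:x
2(a) covers 1:x
3(z) covers 2:a
4(a) covers 3:z
5(x) covers 4:a
6(y) covers 4:a
7(x) covers 5:x
8(y) covers 6:y
9(c) covers 7:x, 8:y
10(y) covers 9:c
floor of heap: 0:x
completions by unplaced set U, small U first (add the entries for U minus each lowest piece of U):
  |U|=1: {10}:1
  |U|=2: {9,10}:1
  |U|=3: {7,9,10}:1  {8,9,10}:1
  |U|=4: {5,7,9,10}:1  {6,8,9,10}:1  {7,8,9,10}:2
  |U|=5: {5,7,8,9,10}:3  {6,7,8,9,10}:3
  |U|=6: {5,6,7,8,9,10}:6
  |U|=7: {4,5,6,7,8,9,10}:6
  |U|=8: {3,4,5,6,7,8,9,10}:6
  |U|=9: {2,3,4,5,6,7,8,9,10}:6
  start at 0(x): 6

6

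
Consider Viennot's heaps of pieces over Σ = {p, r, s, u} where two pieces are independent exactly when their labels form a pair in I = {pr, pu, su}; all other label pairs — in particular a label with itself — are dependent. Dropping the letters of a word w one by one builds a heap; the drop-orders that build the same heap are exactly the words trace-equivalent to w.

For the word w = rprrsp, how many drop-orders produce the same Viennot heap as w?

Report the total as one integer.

4

drop 0:r onto floor
drop 1:p onto floor
drop 2:r onto {0:r}
drop 3:r onto {2:r}
drop 4:s onto {1:p, 3:r}
drop 5:p onto {4:s}
ground layer = {0:r, 1:p}
drop-orders for the pieces not yet dropped (sum over which currently-grounded one goes next):
  1 to go: {5} 1
  2 to go: {4,5} 1
  3 to go: {1,4,5} 1  {3,4,5} 1
  4 to go: {1,3,4,5} 2  {2,3,4,5} 1
  if 0:r drops first: 3 orders
  if 1:p drops first: 1 orders
heap linearizations: 4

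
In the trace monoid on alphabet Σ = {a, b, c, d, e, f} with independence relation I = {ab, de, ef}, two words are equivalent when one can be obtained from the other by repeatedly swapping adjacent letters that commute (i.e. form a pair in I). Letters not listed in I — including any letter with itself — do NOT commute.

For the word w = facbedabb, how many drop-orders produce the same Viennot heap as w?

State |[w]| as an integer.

drop 0:f onto floor
drop 1:a onto {0:f}
drop 2:c onto {1:a}
drop 3:b onto {2:c}
drop 4:e onto {3:b}
drop 5:d onto {3:b}
drop 6:a onto {4:e, 5:d}
drop 7:b onto {4:e, 5:d}
drop 8:b onto {7:b}
ground layer = {0:f}
drop-orders for the pieces not yet dropped (sum over which currently-grounded one goes next):
  1 to go: {6} 1  {8} 1
  2 to go: {6,8} 2  {7,8} 1
  3 to go: {6,7,8} 3
  4 to go: {4,6,7,8} 3  {5,6,7,8} 3
  5 to go: {4,5,6,7,8} 6
  6 to go: {3,4,5,6,7,8} 6
  7 to go: {2,3,4,5,6,7,8} 6
  if 0:f drops first: 6 orders

6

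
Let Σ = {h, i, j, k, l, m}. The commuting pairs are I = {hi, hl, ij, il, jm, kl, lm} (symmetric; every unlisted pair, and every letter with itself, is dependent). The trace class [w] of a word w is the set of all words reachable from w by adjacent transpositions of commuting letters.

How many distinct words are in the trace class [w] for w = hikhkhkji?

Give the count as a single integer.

4

piece 0:h — minimal
piece 1:i — minimal
piece 2:k rests on {0:h, 1:i}
piece 3:h rests on {2:k}
piece 4:k rests on {3:h}
piece 5:h rests on {4:k}
piece 6:k rests on {5:h}
piece 7:j rests on {6:k}
piece 8:i rests on {6:k}
minimal pieces: {0:h, 1:i}
ways to finish when only these pieces remain (= sum over removing one remaining piece with nothing left below it):
  1 left: {7}→1  {8}→1
  2 left: {7,8}→2
  3 left: {6,7,8}→2
  4 left: {5,6,7,8}→2
  5 left: {4,5,6,7,8}→2
  6 left: {3,4,5,6,7,8}→2
  7 left: {2,3,4,5,6,7,8}→2
  placing 0:h first → 2 extensions
  placing 1:i first → 2 extensions
total linear extensions = 4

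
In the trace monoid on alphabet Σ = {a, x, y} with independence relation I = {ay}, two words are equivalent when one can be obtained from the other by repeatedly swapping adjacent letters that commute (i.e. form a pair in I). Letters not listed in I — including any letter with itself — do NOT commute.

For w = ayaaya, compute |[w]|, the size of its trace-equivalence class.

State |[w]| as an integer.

15

piece 0:a — minimal
piece 1:y — minimal
piece 2:a rests on {0:a}
piece 3:a rests on {2:a}
piece 4:y rests on {1:y}
piece 5:a rests on {3:a}
minimal pieces: {0:a, 1:y}
ways to finish when only these pieces remain (= sum over removing one remaining piece with nothing left below it):
  1 left: {4}→1  {5}→1
  2 left: {1,4}→1  {3,5}→1  {4,5}→2
  3 left: {1,4,5}→3  {2,3,5}→1  {3,4,5}→3
  4 left: {0,2,3,5}→1  {1,3,4,5}→6  {2,3,4,5}→4
  placing 0:a first → 10 extensions
  placing 1:y first → 5 extensions
total linear extensions = 15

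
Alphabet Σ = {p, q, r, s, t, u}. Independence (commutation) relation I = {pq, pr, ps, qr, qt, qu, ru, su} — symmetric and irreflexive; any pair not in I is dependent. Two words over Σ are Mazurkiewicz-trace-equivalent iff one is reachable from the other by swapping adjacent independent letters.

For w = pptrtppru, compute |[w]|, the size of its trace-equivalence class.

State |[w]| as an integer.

4

#0=p has no predecessor
#1=p depends on [0:p]
#2=t depends on [1:p]
#3=r depends on [2:t]
#4=t depends on [3:r]
#5=p depends on [4:t]
#6=p depends on [5:p]
#7=r depends on [4:t]
#8=u depends on [6:p]
sources: [0:p]
N(rest) = Σ N(rest − s) over sources s of rest; N(one piece) = 1:
  size 1 → [7]=1  [8]=1
  size 2 → [6,8]=1  [7,8]=2
  size 3 → [5,6,8]=1  [6,7,8]=3
  size 4 → [5,6,7,8]=4
  size 5 → [4,5,6,7,8]=4
  size 6 → [3,4,5,6,7,8]=4
  size 7 → [2,3,4,5,6,7,8]=4
  first=0(p) contributes 4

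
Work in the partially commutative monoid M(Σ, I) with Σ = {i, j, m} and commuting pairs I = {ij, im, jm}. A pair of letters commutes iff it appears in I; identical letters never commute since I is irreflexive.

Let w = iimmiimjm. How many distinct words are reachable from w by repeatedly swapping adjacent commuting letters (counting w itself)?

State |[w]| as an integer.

piece 0:i — minimal
piece 1:i rests on {0:i}
piece 2:m — minimal
piece 3:m rests on {2:m}
piece 4:i rests on {1:i}
piece 5:i rests on {4:i}
piece 6:m rests on {3:m}
piece 7:j — minimal
piece 8:m rests on {6:m}
minimal pieces: {0:i, 2:m, 7:j}
ways to finish when only these pieces remain (= sum over removing one remaining piece with nothing left below it):
  1 left: {5}→1  {7}→1  {8}→1
  2 left: {4,5}→1  {5,7}→2  {5,8}→2  {6,8}→1  {7,8}→2
  3 left: {1,4,5}→1  {3,6,8}→1  {4,5,7}→3  {4,5,8}→3  {5,6,8}→3  {5,7,8}→6  {6,7,8}→3
  4 left: {0,1,4,5}→1  {1,4,5,7}→4  {1,4,5,8}→4  {2,3,6,8}→1  {3,5,6,8}→4  {3,6,7,8}→4  {4,5,6,8}→6  {4,5,7,8}→12  {5,6,7,8}→12
  5 left: {0,1,4,5,7}→5  {0,1,4,5,8}→5  {1,4,5,6,8}→10  {1,4,5,7,8}→20  {2,3,5,6,8}→5  {2,3,6,7,8}→5  {3,4,5,6,8}→10  {3,5,6,7,8}→20  {4,5,6,7,8}→30
  6 left: {0,1,4,5,6,8}→15  {0,1,4,5,7,8}→30  {1,3,4,5,6,8}→20  {1,4,5,6,7,8}→60  {2,3,4,5,6,8}→15  {2,3,5,6,7,8}→30  {3,4,5,6,7,8}→60
  7 left: {0,1,3,4,5,6,8}→35  {0,1,4,5,6,7,8}→105  {1,2,3,4,5,6,8}→35  {1,3,4,5,6,7,8}→140  {2,3,4,5,6,7,8}→105
  placing 0:i first → 280 extensions
  placing 2:m first → 280 extensions
  placing 7:j first → 70 extensions
total linear extensions = 630

630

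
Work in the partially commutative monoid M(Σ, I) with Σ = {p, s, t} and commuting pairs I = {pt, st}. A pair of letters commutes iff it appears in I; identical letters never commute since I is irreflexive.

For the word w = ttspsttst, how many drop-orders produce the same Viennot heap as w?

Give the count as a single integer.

piece 0:t — minimal
piece 1:t rests on {0:t}
piece 2:s — minimal
piece 3:p rests on {2:s}
piece 4:s rests on {3:p}
piece 5:t rests on {1:t}
piece 6:t rests on {5:t}
piece 7:s rests on {4:s}
piece 8:t rests on {6:t}
minimal pieces: {0:t, 2:s}
ways to finish when only these pieces remain (= sum over removing one remaining piece with nothing left below it):
  1 left: {7}→1  {8}→1
  2 left: {4,7}→1  {6,8}→1  {7,8}→2
  3 left: {3,4,7}→1  {4,7,8}→3  {5,6,8}→1  {6,7,8}→3
  4 left: {1,5,6,8}→1  {2,3,4,7}→1  {3,4,7,8}→4  {4,6,7,8}→6  {5,6,7,8}→4
  5 left: {0,1,5,6,8}→1  {1,5,6,7,8}→5  {2,3,4,7,8}→5  {3,4,6,7,8}→10  {4,5,6,7,8}→10
  6 left: {0,1,5,6,7,8}→6  {1,4,5,6,7,8}→15  {2,3,4,6,7,8}→15  {3,4,5,6,7,8}→20
  7 left: {0,1,4,5,6,7,8}→21  {1,3,4,5,6,7,8}→35  {2,3,4,5,6,7,8}→35
  placing 0:t first → 70 extensions
  placing 2:s first → 56 extensions
total linear extensions = 126

126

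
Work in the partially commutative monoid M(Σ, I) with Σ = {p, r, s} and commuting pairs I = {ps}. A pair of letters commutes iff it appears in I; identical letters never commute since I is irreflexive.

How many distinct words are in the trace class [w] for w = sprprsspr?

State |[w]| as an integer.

6

0(s) covers ∅
1(p) covers ∅
2(r) covers 0:s, 1:p
3(p) covers 2:r
4(r) covers 3:p
5(s) covers 4:r
6(s) covers 5:s
7(p) covers 4:r
8(r) covers 6:s, 7:p
floor of heap: 0:s, 1:p
completions by unplaced set U, small U first (add the entries for U minus each lowest piece of U):
  |U|=1: {8}:1
  |U|=2: {6,8}:1  {7,8}:1
  |U|=3: {5,6,8}:1  {6,7,8}:2
  |U|=4: {5,6,7,8}:3
  |U|=5: {4,5,6,7,8}:3
  |U|=6: {3,4,5,6,7,8}:3
  |U|=7: {2,3,4,5,6,7,8}:3
  start at 0(s): 3
  start at 1(p): 3
sum over floor = 6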